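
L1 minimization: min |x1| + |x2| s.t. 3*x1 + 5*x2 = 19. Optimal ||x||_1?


Axis intercepts:
  x1 = 19/3, x2 = 0: L1 = 19/3
  x1 = 0, x2 = 19/5: L1 = 19/5
x* = (0, 19/5)
||x*||_1 = 19/5.

19/5


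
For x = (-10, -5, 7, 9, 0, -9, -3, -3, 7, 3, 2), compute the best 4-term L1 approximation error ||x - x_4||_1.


Sorted |x_i| descending: [10, 9, 9, 7, 7, 5, 3, 3, 3, 2, 0]
Keep top 4: [10, 9, 9, 7]
Tail entries: [7, 5, 3, 3, 3, 2, 0]
L1 error = sum of tail = 23.

23


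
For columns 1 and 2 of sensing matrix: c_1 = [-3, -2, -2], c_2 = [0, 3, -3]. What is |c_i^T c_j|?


Inner product: -3*0 + -2*3 + -2*-3
Products: [0, -6, 6]
Sum = 0.
|dot| = 0.

0


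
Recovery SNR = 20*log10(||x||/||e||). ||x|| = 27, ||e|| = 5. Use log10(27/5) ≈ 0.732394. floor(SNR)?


||x||/||e|| = 27/5.
log10(27/5) ≈ 0.732394.
20*log10(||x||/||e||) ≈ 20*0.732394 = 14.64788.
floor(14.64788) = 14.

14


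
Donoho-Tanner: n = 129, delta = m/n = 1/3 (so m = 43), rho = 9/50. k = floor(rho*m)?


m = 1/3*129 = 43.
rho = 9/50.
rho*m = 9/50*43 = 7.74.
k = floor(7.74) = 7.

7


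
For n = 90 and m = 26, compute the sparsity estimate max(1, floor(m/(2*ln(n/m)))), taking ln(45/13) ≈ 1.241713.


n/m = 90/26 = 45/13.
ln(n/m) ≈ 1.241713.
2*ln(n/m) ≈ 2.483426.
m/(2*ln(n/m)) ≈ 26/2.483426 ≈ 10.4694.
floor = 10.
k_max = max(1, 10) = 10.

10


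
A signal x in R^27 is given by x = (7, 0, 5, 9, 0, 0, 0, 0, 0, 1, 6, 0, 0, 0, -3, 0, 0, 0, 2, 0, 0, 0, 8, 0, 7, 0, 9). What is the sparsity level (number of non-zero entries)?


Non-zero positions: [0, 2, 3, 9, 10, 14, 18, 22, 24, 26].
Sparsity = 10.

10


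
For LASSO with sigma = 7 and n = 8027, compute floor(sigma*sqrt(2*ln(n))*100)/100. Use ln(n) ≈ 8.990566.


ln(8027) ≈ 8.990566.
2*ln(n) ≈ 17.981132.
sqrt(2*ln(n)) ≈ sqrt(17.981132) ≈ 4.240416.
lambda ≈ 7*4.240416 = 29.682912.
floor(lambda*100)/100 = 29.68.

29.68


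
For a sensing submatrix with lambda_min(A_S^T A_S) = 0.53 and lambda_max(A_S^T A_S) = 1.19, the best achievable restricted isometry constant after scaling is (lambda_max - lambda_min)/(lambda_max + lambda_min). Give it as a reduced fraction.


lambda_max - lambda_min = 1.19 - 0.53 = 0.66.
lambda_max + lambda_min = 1.19 + 0.53 = 1.72.
delta = 0.66/1.72 = 66/172 = 33/86.

33/86


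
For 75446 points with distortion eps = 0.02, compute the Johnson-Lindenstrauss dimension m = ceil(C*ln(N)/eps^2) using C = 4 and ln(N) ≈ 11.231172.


ln(75446) ≈ 11.231172.
eps^2 = 0.02^2 = 0.0004.
C*ln(N)/eps^2 ≈ 4*11.231172/0.0004 ≈ 112311.72.
m = ceil(112311.72) = 112312.

112312


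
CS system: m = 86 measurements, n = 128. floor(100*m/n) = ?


100*m/n = 100*86/128 ≈ 67.1875.
floor = 67.

67


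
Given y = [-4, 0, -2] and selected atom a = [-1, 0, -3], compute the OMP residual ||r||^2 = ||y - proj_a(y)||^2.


a^T a = 10.
a^T y = 10.
coeff = 10/10 = 1.
||r||^2 = 10.

10


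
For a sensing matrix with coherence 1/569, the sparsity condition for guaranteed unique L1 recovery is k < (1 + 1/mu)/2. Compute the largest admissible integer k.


1/mu = 569.
1 + 1/mu = 570.
(1 + 1/mu)/2 = 285 is an integer and the inequality is strict, so k_max = 285 - 1 = 284.

284


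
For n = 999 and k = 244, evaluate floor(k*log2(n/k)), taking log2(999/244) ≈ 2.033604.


log2(n/k) = log2(999/244) ≈ 2.033604.
k*log2(n/k) ≈ 244*2.033604 = 496.199376.
floor(496.199376) = 496.

496


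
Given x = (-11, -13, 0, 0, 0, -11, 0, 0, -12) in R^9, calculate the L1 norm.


Non-zero entries: [(0, -11), (1, -13), (5, -11), (8, -12)]
Absolute values: [11, 13, 11, 12]
||x||_1 = sum = 47.

47


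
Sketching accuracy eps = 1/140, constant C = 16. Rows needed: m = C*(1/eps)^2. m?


1/eps = 140.
(1/eps)^2 = 19600.
m = 16*19600 = 313600.

313600


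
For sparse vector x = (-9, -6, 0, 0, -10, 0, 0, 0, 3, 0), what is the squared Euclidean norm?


Non-zero entries: [(0, -9), (1, -6), (4, -10), (8, 3)]
Squares: [81, 36, 100, 9]
||x||_2^2 = sum = 226.

226


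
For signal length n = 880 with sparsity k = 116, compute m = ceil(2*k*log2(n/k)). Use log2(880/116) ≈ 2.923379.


log2(n/k) = log2(880/116) ≈ 2.923379.
2*k*log2(n/k) ≈ 2*116*2.923379 = 678.223928.
m = ceil(678.223928) = 679.

679


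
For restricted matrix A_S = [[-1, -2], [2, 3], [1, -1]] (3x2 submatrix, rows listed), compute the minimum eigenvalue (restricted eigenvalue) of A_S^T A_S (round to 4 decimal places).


A_S^T A_S = [[6, 7], [7, 14]].
trace = 20.
det = 35.
disc = trace^2 - 4*det = 400 - 4*35 = 260.
sqrt(260) ≈ 16.124515.
lam_min = (20 - sqrt(260))/2 ≈ (20 - 16.124515)/2 = 1.9377425 ≈ 1.9377.

1.9377


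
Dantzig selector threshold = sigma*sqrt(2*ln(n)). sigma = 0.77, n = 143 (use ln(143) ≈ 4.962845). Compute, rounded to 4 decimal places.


ln(143) ≈ 4.962845.
2*ln(n) ≈ 9.92569.
sqrt(2*ln(n)) ≈ sqrt(9.92569) ≈ 3.150506.
threshold ≈ 0.77*3.150506 = 2.42588962 ≈ 2.4259.

2.4259


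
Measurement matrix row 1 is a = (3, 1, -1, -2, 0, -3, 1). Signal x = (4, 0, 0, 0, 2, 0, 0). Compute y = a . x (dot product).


Non-zero terms: ['3*4', '0*2']
Products: [12, 0]
y = sum = 12.

12


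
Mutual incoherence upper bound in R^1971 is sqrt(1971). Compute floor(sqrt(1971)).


44^2 = 1936 <= 1971 < 2025 = 45^2, so 44 <= sqrt(1971) < 45.
floor(sqrt(1971)) = 44.

44


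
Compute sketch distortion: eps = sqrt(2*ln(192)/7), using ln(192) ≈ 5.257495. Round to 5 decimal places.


ln(192) ≈ 5.257495.
2*ln(N)/m ≈ 2*5.257495/7 ≈ 1.50214143.
eps = sqrt(1.50214143) ≈ 1.2256188 ≈ 1.22562.

1.22562


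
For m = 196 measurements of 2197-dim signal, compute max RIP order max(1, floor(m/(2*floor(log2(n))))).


floor(log2(2197)) = 11.
2*11 = 22.
m/(2*floor(log2(n))) = 196/22 ≈ 8.9091.
floor = 8.
k = max(1, 8) = 8.

8


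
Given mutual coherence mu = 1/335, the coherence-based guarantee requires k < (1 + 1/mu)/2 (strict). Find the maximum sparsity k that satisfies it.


1/mu = 335.
1 + 1/mu = 336.
(1 + 1/mu)/2 = 168 is an integer and the inequality is strict, so k_max = 168 - 1 = 167.

167


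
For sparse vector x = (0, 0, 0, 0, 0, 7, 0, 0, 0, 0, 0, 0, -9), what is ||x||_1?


Non-zero entries: [(5, 7), (12, -9)]
Absolute values: [7, 9]
||x||_1 = sum = 16.

16


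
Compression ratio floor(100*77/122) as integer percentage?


100*m/n = 100*77/122 ≈ 63.1148.
floor = 63.

63


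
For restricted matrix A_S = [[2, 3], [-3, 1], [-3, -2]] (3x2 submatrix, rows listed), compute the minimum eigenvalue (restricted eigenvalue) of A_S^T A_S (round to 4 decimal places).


A_S^T A_S = [[22, 9], [9, 14]].
trace = 36.
det = 227.
disc = trace^2 - 4*det = 1296 - 4*227 = 388.
sqrt(388) ≈ 19.697716.
lam_min = (36 - sqrt(388))/2 ≈ (36 - 19.697716)/2 = 8.151142 ≈ 8.1511.

8.1511


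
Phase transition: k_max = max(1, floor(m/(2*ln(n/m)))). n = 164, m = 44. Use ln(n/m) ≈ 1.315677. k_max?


n/m = 164/44 = 41/11.
ln(n/m) ≈ 1.315677.
2*ln(n/m) ≈ 2.631354.
m/(2*ln(n/m)) ≈ 44/2.631354 ≈ 16.7214.
floor = 16.
k_max = max(1, 16) = 16.

16


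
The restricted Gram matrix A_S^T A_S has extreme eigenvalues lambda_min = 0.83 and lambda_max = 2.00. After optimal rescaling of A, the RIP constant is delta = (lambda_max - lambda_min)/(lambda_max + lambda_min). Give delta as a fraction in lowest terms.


lambda_max - lambda_min = 2.00 - 0.83 = 1.17.
lambda_max + lambda_min = 2.00 + 0.83 = 2.83.
delta = 1.17/2.83 = 117/283.

117/283


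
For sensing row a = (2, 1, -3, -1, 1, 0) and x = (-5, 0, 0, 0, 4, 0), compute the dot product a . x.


Non-zero terms: ['2*-5', '1*4']
Products: [-10, 4]
y = sum = -6.

-6


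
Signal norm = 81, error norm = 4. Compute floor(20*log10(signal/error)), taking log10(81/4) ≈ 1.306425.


||x||/||e|| = 81/4.
log10(81/4) ≈ 1.306425.
20*log10(||x||/||e||) ≈ 20*1.306425 = 26.1285.
floor(26.1285) = 26.

26


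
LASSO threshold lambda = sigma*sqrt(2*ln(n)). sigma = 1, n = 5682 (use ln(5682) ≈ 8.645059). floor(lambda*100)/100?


ln(5682) ≈ 8.645059.
2*ln(n) ≈ 17.290118.
sqrt(2*ln(n)) ≈ sqrt(17.290118) ≈ 4.158139.
lambda ≈ 1*4.158139 = 4.158139.
floor(lambda*100)/100 = 4.15.

4.15


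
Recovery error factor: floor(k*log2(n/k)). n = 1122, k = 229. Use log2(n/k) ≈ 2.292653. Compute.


log2(n/k) = log2(1122/229) ≈ 2.292653.
k*log2(n/k) ≈ 229*2.292653 = 525.017537.
floor(525.017537) = 525.

525


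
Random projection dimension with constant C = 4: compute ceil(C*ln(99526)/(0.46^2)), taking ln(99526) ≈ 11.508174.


ln(99526) ≈ 11.508174.
eps^2 = 0.46^2 = 0.2116.
C*ln(N)/eps^2 ≈ 4*11.508174/0.2116 ≈ 217.5458.
m = ceil(217.5458) = 218.

218


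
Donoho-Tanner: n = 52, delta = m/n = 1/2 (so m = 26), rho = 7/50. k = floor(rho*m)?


m = 1/2*52 = 26.
rho = 7/50.
rho*m = 7/50*26 = 3.64.
k = floor(3.64) = 3.

3


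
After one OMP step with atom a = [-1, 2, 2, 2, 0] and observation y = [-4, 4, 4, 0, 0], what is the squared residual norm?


a^T a = 13.
a^T y = 20.
coeff = 20/13 = 20/13.
||r||^2 = 224/13.

224/13


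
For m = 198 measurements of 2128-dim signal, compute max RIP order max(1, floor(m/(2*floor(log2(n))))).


floor(log2(2128)) = 11.
2*11 = 22.
m/(2*floor(log2(n))) = 198/22 ≈ 9.0.
floor = 9.
k = max(1, 9) = 9.

9


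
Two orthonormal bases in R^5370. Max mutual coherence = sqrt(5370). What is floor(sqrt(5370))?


73^2 = 5329 <= 5370 < 5476 = 74^2, so 73 <= sqrt(5370) < 74.
floor(sqrt(5370)) = 73.

73


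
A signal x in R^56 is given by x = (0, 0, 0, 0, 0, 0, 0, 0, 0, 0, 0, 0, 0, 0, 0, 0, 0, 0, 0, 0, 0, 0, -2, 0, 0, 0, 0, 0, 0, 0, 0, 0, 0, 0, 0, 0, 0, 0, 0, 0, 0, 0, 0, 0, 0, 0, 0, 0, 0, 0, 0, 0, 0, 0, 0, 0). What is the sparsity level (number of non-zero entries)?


Non-zero positions: [22].
Sparsity = 1.

1


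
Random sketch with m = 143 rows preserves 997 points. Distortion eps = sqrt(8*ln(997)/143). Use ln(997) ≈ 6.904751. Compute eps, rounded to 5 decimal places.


ln(997) ≈ 6.904751.
8*ln(N)/m ≈ 8*6.904751/143 ≈ 0.38627978.
eps = sqrt(0.38627978) ≈ 0.6215141 ≈ 0.62151.

0.62151


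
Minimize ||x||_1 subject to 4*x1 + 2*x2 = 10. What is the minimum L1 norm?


Axis intercepts:
  x1 = 5/2, x2 = 0: L1 = 5/2
  x1 = 0, x2 = 5: L1 = 5
x* = (5/2, 0)
||x*||_1 = 5/2.

5/2


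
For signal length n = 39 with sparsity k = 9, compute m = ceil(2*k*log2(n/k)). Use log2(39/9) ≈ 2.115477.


log2(n/k) = log2(39/9) ≈ 2.115477.
2*k*log2(n/k) ≈ 2*9*2.115477 = 38.078586.
m = ceil(38.078586) = 39.

39


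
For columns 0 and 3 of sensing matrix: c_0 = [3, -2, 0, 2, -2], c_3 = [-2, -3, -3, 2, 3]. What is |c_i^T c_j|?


Inner product: 3*-2 + -2*-3 + 0*-3 + 2*2 + -2*3
Products: [-6, 6, 0, 4, -6]
Sum = -2.
|dot| = 2.

2


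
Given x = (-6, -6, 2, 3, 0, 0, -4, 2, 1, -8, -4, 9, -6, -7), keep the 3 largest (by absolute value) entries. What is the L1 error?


Sorted |x_i| descending: [9, 8, 7, 6, 6, 6, 4, 4, 3, 2, 2, 1, 0, 0]
Keep top 3: [9, 8, 7]
Tail entries: [6, 6, 6, 4, 4, 3, 2, 2, 1, 0, 0]
L1 error = sum of tail = 34.

34


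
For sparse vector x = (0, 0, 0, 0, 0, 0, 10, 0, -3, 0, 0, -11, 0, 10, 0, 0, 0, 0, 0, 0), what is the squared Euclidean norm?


Non-zero entries: [(6, 10), (8, -3), (11, -11), (13, 10)]
Squares: [100, 9, 121, 100]
||x||_2^2 = sum = 330.

330


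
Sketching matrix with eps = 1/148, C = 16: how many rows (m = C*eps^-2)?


1/eps = 148.
(1/eps)^2 = 21904.
m = 16*21904 = 350464.

350464


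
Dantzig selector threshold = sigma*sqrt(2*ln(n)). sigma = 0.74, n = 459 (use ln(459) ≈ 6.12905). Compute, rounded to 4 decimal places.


ln(459) ≈ 6.12905.
2*ln(n) ≈ 12.2581.
sqrt(2*ln(n)) ≈ sqrt(12.2581) ≈ 3.501157.
threshold ≈ 0.74*3.501157 = 2.59085618 ≈ 2.5909.

2.5909


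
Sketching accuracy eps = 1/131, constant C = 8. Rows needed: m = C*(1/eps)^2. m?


1/eps = 131.
(1/eps)^2 = 17161.
m = 8*17161 = 137288.

137288


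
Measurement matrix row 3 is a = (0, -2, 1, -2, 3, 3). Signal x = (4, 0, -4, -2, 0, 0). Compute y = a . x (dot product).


Non-zero terms: ['0*4', '1*-4', '-2*-2']
Products: [0, -4, 4]
y = sum = 0.

0


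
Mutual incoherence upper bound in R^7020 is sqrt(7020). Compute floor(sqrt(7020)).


83^2 = 6889 <= 7020 < 7056 = 84^2, so 83 <= sqrt(7020) < 84.
floor(sqrt(7020)) = 83.

83


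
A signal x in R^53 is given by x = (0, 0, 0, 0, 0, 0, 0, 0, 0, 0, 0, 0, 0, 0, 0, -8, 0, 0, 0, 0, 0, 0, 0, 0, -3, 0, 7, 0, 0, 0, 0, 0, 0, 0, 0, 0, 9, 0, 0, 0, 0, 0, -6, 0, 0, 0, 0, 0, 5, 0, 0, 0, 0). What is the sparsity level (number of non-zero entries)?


Non-zero positions: [15, 24, 26, 36, 42, 48].
Sparsity = 6.

6


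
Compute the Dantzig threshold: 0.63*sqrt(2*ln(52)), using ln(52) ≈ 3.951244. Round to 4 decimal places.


ln(52) ≈ 3.951244.
2*ln(n) ≈ 7.902488.
sqrt(2*ln(n)) ≈ sqrt(7.902488) ≈ 2.811136.
threshold ≈ 0.63*2.811136 = 1.77101568 ≈ 1.7710.

1.7710


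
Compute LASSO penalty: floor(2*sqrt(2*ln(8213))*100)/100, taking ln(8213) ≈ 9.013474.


ln(8213) ≈ 9.013474.
2*ln(n) ≈ 18.026948.
sqrt(2*ln(n)) ≈ sqrt(18.026948) ≈ 4.245815.
lambda ≈ 2*4.245815 = 8.49163.
floor(lambda*100)/100 = 8.49.

8.49


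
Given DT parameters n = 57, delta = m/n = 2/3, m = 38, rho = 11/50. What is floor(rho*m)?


m = 2/3*57 = 38.
rho = 11/50.
rho*m = 11/50*38 = 8.36.
k = floor(8.36) = 8.

8


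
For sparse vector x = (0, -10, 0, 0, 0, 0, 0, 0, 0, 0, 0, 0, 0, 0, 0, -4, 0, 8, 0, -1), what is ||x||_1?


Non-zero entries: [(1, -10), (15, -4), (17, 8), (19, -1)]
Absolute values: [10, 4, 8, 1]
||x||_1 = sum = 23.

23


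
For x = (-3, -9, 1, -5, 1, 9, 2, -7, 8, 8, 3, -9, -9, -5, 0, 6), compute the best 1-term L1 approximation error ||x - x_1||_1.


Sorted |x_i| descending: [9, 9, 9, 9, 8, 8, 7, 6, 5, 5, 3, 3, 2, 1, 1, 0]
Keep top 1: [9]
Tail entries: [9, 9, 9, 8, 8, 7, 6, 5, 5, 3, 3, 2, 1, 1, 0]
L1 error = sum of tail = 76.

76


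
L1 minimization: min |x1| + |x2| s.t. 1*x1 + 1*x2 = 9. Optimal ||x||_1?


Axis intercepts:
  x1 = 9, x2 = 0: L1 = 9
  x1 = 0, x2 = 9: L1 = 9
x* = (9, 0)
||x*||_1 = 9.

9


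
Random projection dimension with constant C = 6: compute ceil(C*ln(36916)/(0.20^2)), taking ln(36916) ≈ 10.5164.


ln(36916) ≈ 10.5164.
eps^2 = 0.20^2 = 0.04.
C*ln(N)/eps^2 ≈ 6*10.5164/0.04 ≈ 1577.46.
m = ceil(1577.46) = 1578.

1578


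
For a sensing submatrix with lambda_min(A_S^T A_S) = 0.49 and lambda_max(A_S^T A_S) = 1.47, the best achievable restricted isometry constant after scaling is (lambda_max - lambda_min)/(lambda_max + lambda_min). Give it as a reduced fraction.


lambda_max - lambda_min = 1.47 - 0.49 = 0.98.
lambda_max + lambda_min = 1.47 + 0.49 = 1.96.
delta = 0.98/1.96 = 98/196 = 1/2.

1/2


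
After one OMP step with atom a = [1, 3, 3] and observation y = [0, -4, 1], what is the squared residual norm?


a^T a = 19.
a^T y = -9.
coeff = -9/19 = -9/19.
||r||^2 = 242/19.

242/19


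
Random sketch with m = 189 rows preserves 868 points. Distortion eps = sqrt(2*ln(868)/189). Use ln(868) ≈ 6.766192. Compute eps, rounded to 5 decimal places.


ln(868) ≈ 6.766192.
2*ln(N)/m ≈ 2*6.766192/189 ≈ 0.07159992.
eps = sqrt(0.07159992) ≈ 0.2675816 ≈ 0.26758.

0.26758


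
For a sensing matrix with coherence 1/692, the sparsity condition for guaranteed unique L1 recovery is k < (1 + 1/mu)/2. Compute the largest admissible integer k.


1/mu = 692.
1 + 1/mu = 693.
(1 + 1/mu)/2 = 346.5 is not an integer, so k_max = floor(346.5) = 346.

346


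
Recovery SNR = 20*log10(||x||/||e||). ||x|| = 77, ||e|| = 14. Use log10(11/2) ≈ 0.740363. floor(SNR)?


||x||/||e|| = 77/14 = 11/2.
log10(11/2) ≈ 0.740363.
20*log10(||x||/||e||) ≈ 20*0.740363 = 14.80726.
floor(14.80726) = 14.

14


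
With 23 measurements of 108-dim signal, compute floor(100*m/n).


100*m/n = 100*23/108 ≈ 21.2963.
floor = 21.

21


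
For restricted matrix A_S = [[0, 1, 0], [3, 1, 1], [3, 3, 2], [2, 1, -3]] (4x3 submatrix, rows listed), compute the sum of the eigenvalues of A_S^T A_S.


Sum of eigenvalues of A_S^T A_S = trace(A_S^T A_S) = sum of squared column norms of A_S.
A_S^T A_S diagonal: [22, 12, 14].
trace = 22 + 12 + 14 = 48.

48


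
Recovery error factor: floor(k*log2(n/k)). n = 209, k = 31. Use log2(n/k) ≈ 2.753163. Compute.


log2(n/k) = log2(209/31) ≈ 2.753163.
k*log2(n/k) ≈ 31*2.753163 = 85.348053.
floor(85.348053) = 85.

85


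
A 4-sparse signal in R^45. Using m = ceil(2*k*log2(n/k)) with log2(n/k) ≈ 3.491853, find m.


log2(n/k) = log2(45/4) ≈ 3.491853.
2*k*log2(n/k) ≈ 2*4*3.491853 = 27.934824.
m = ceil(27.934824) = 28.

28


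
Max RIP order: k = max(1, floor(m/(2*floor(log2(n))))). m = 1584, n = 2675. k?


floor(log2(2675)) = 11.
2*11 = 22.
m/(2*floor(log2(n))) = 1584/22 ≈ 72.0.
floor = 72.
k = max(1, 72) = 72.

72


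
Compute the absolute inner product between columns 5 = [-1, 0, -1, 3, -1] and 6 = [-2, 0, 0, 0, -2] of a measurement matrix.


Inner product: -1*-2 + 0*0 + -1*0 + 3*0 + -1*-2
Products: [2, 0, 0, 0, 2]
Sum = 4.
|dot| = 4.

4


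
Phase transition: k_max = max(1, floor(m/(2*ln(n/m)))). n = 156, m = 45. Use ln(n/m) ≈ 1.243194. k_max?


n/m = 156/45 = 52/15.
ln(n/m) ≈ 1.243194.
2*ln(n/m) ≈ 2.486388.
m/(2*ln(n/m)) ≈ 45/2.486388 ≈ 18.0985.
floor = 18.
k_max = max(1, 18) = 18.

18


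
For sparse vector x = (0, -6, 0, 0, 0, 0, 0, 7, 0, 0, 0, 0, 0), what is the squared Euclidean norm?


Non-zero entries: [(1, -6), (7, 7)]
Squares: [36, 49]
||x||_2^2 = sum = 85.

85


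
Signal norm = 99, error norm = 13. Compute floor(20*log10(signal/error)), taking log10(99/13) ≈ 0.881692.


||x||/||e|| = 99/13.
log10(99/13) ≈ 0.881692.
20*log10(||x||/||e||) ≈ 20*0.881692 = 17.63384.
floor(17.63384) = 17.

17


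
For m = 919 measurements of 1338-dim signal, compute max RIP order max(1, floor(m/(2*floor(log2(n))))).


floor(log2(1338)) = 10.
2*10 = 20.
m/(2*floor(log2(n))) = 919/20 ≈ 45.95.
floor = 45.
k = max(1, 45) = 45.

45


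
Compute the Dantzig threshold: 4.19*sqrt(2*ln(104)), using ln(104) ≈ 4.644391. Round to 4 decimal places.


ln(104) ≈ 4.644391.
2*ln(n) ≈ 9.288782.
sqrt(2*ln(n)) ≈ sqrt(9.288782) ≈ 3.04775.
threshold ≈ 4.19*3.04775 = 12.7700725 ≈ 12.7701.

12.7701


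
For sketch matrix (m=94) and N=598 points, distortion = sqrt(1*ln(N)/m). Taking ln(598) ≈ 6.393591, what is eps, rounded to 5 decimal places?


ln(598) ≈ 6.393591.
1*ln(N)/m ≈ 1*6.393591/94 ≈ 0.06801693.
eps = sqrt(0.06801693) ≈ 0.2608006 ≈ 0.26080.

0.26080


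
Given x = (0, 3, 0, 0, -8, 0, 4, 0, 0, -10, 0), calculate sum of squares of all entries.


Non-zero entries: [(1, 3), (4, -8), (6, 4), (9, -10)]
Squares: [9, 64, 16, 100]
||x||_2^2 = sum = 189.

189


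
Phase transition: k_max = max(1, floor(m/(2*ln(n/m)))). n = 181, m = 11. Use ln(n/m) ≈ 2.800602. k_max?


n/m = 181/11.
ln(n/m) ≈ 2.800602.
2*ln(n/m) ≈ 5.601204.
m/(2*ln(n/m)) ≈ 11/5.601204 ≈ 1.9639.
floor = 1.
k_max = max(1, 1) = 1.

1


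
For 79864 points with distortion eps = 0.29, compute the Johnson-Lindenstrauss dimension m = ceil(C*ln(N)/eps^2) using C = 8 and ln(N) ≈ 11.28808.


ln(79864) ≈ 11.28808.
eps^2 = 0.29^2 = 0.0841.
C*ln(N)/eps^2 ≈ 8*11.28808/0.0841 ≈ 1073.7769.
m = ceil(1073.7769) = 1074.

1074


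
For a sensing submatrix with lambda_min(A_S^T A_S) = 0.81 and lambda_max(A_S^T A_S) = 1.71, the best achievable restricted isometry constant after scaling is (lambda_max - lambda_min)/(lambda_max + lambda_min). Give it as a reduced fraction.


lambda_max - lambda_min = 1.71 - 0.81 = 0.90.
lambda_max + lambda_min = 1.71 + 0.81 = 2.52.
delta = 0.90/2.52 = 90/252 = 5/14.

5/14


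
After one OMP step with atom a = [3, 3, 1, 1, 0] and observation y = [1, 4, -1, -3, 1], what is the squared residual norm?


a^T a = 20.
a^T y = 11.
coeff = 11/20 = 11/20.
||r||^2 = 439/20.

439/20


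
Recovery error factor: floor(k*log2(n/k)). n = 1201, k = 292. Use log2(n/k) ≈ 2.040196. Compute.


log2(n/k) = log2(1201/292) ≈ 2.040196.
k*log2(n/k) ≈ 292*2.040196 = 595.737232.
floor(595.737232) = 595.

595


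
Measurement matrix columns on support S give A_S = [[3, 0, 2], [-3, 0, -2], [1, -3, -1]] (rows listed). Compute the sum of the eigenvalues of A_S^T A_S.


Sum of eigenvalues of A_S^T A_S = trace(A_S^T A_S) = sum of squared column norms of A_S.
A_S^T A_S diagonal: [19, 9, 9].
trace = 19 + 9 + 9 = 37.

37


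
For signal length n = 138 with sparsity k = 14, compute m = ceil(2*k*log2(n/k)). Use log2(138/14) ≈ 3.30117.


log2(n/k) = log2(138/14) ≈ 3.30117.
2*k*log2(n/k) ≈ 2*14*3.30117 = 92.43276.
m = ceil(92.43276) = 93.

93


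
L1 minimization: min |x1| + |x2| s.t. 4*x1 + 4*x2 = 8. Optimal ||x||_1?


Axis intercepts:
  x1 = 2, x2 = 0: L1 = 2
  x1 = 0, x2 = 2: L1 = 2
x* = (2, 0)
||x*||_1 = 2.

2


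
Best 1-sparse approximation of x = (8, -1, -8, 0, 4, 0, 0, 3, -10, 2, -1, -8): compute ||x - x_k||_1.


Sorted |x_i| descending: [10, 8, 8, 8, 4, 3, 2, 1, 1, 0, 0, 0]
Keep top 1: [10]
Tail entries: [8, 8, 8, 4, 3, 2, 1, 1, 0, 0, 0]
L1 error = sum of tail = 35.

35


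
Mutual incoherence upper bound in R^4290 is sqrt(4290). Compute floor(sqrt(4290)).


65^2 = 4225 <= 4290 < 4356 = 66^2, so 65 <= sqrt(4290) < 66.
floor(sqrt(4290)) = 65.

65


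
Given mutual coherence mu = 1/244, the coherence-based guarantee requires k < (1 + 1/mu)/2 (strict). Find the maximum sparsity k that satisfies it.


1/mu = 244.
1 + 1/mu = 245.
(1 + 1/mu)/2 = 122.5 is not an integer, so k_max = floor(122.5) = 122.

122


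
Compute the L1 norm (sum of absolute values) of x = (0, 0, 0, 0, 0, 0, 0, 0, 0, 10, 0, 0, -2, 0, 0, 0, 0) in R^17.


Non-zero entries: [(9, 10), (12, -2)]
Absolute values: [10, 2]
||x||_1 = sum = 12.

12


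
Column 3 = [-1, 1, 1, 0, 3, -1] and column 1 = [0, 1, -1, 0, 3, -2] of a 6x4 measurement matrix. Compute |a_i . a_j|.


Inner product: -1*0 + 1*1 + 1*-1 + 0*0 + 3*3 + -1*-2
Products: [0, 1, -1, 0, 9, 2]
Sum = 11.
|dot| = 11.

11


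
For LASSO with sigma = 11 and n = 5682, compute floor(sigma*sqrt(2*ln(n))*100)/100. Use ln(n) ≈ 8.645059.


ln(5682) ≈ 8.645059.
2*ln(n) ≈ 17.290118.
sqrt(2*ln(n)) ≈ sqrt(17.290118) ≈ 4.158139.
lambda ≈ 11*4.158139 = 45.739529.
floor(lambda*100)/100 = 45.73.

45.73


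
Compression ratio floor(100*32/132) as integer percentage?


100*m/n = 100*32/132 ≈ 24.2424.
floor = 24.

24


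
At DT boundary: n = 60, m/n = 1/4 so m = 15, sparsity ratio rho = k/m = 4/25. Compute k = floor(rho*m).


m = 1/4*60 = 15.
rho = 4/25.
rho*m = 4/25*15 = 2.4.
k = floor(2.4) = 2.

2


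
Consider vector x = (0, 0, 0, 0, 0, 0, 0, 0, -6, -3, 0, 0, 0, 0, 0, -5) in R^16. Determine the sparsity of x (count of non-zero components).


Non-zero positions: [8, 9, 15].
Sparsity = 3.

3


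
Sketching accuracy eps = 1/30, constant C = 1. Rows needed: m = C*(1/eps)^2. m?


1/eps = 30.
(1/eps)^2 = 900.
m = 1*900 = 900.

900


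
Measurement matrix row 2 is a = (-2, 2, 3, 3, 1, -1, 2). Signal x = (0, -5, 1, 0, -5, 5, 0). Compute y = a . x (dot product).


Non-zero terms: ['2*-5', '3*1', '1*-5', '-1*5']
Products: [-10, 3, -5, -5]
y = sum = -17.

-17


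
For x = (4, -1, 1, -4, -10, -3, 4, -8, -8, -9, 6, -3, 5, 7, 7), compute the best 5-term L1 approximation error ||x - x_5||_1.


Sorted |x_i| descending: [10, 9, 8, 8, 7, 7, 6, 5, 4, 4, 4, 3, 3, 1, 1]
Keep top 5: [10, 9, 8, 8, 7]
Tail entries: [7, 6, 5, 4, 4, 4, 3, 3, 1, 1]
L1 error = sum of tail = 38.

38


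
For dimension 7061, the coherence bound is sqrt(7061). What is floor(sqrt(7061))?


84^2 = 7056 <= 7061 < 7225 = 85^2, so 84 <= sqrt(7061) < 85.
floor(sqrt(7061)) = 84.

84


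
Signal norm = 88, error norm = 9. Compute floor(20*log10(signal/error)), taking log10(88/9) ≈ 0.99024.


||x||/||e|| = 88/9.
log10(88/9) ≈ 0.99024.
20*log10(||x||/||e||) ≈ 20*0.99024 = 19.8048.
floor(19.8048) = 19.

19


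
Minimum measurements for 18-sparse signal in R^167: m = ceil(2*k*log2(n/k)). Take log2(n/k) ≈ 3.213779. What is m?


log2(n/k) = log2(167/18) ≈ 3.213779.
2*k*log2(n/k) ≈ 2*18*3.213779 = 115.696044.
m = ceil(115.696044) = 116.

116


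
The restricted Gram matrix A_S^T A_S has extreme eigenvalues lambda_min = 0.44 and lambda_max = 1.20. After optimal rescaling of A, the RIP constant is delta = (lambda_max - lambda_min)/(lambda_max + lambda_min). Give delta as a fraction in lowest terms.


lambda_max - lambda_min = 1.20 - 0.44 = 0.76.
lambda_max + lambda_min = 1.20 + 0.44 = 1.64.
delta = 0.76/1.64 = 76/164 = 19/41.

19/41


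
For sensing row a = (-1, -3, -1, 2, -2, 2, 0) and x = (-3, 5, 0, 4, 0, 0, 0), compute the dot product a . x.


Non-zero terms: ['-1*-3', '-3*5', '2*4']
Products: [3, -15, 8]
y = sum = -4.

-4


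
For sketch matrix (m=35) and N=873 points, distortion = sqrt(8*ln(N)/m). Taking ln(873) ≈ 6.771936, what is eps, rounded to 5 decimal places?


ln(873) ≈ 6.771936.
8*ln(N)/m ≈ 8*6.771936/35 ≈ 1.54787109.
eps = sqrt(1.54787109) ≈ 1.2441347 ≈ 1.24413.

1.24413


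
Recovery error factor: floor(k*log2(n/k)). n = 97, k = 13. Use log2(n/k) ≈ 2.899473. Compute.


log2(n/k) = log2(97/13) ≈ 2.899473.
k*log2(n/k) ≈ 13*2.899473 = 37.693149.
floor(37.693149) = 37.

37


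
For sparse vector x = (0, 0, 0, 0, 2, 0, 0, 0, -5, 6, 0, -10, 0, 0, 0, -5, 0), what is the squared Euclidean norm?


Non-zero entries: [(4, 2), (8, -5), (9, 6), (11, -10), (15, -5)]
Squares: [4, 25, 36, 100, 25]
||x||_2^2 = sum = 190.

190


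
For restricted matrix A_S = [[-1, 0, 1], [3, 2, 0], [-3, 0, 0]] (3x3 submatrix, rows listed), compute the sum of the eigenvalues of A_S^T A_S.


Sum of eigenvalues of A_S^T A_S = trace(A_S^T A_S) = sum of squared column norms of A_S.
A_S^T A_S diagonal: [19, 4, 1].
trace = 19 + 4 + 1 = 24.

24


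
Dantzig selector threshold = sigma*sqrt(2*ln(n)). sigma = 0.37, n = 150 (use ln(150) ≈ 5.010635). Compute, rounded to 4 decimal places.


ln(150) ≈ 5.010635.
2*ln(n) ≈ 10.02127.
sqrt(2*ln(n)) ≈ sqrt(10.02127) ≈ 3.165639.
threshold ≈ 0.37*3.165639 = 1.17128643 ≈ 1.1713.

1.1713


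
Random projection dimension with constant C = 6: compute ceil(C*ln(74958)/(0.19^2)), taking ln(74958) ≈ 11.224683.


ln(74958) ≈ 11.224683.
eps^2 = 0.19^2 = 0.0361.
C*ln(N)/eps^2 ≈ 6*11.224683/0.0361 ≈ 1865.5983.
m = ceil(1865.5983) = 1866.

1866


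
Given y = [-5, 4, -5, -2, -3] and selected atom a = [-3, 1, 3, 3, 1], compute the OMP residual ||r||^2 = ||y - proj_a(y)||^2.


a^T a = 29.
a^T y = -5.
coeff = -5/29 = -5/29.
||r||^2 = 2266/29.

2266/29


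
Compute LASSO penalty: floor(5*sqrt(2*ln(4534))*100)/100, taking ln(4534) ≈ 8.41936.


ln(4534) ≈ 8.41936.
2*ln(n) ≈ 16.83872.
sqrt(2*ln(n)) ≈ sqrt(16.83872) ≈ 4.103501.
lambda ≈ 5*4.103501 = 20.517505.
floor(lambda*100)/100 = 20.51.

20.51


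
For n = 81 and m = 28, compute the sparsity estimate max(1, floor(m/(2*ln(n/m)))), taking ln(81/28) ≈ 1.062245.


n/m = 81/28.
ln(n/m) ≈ 1.062245.
2*ln(n/m) ≈ 2.12449.
m/(2*ln(n/m)) ≈ 28/2.12449 ≈ 13.1796.
floor = 13.
k_max = max(1, 13) = 13.

13


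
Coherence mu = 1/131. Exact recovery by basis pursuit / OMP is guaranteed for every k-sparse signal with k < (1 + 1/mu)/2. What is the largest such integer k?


1/mu = 131.
1 + 1/mu = 132.
(1 + 1/mu)/2 = 66 is an integer and the inequality is strict, so k_max = 66 - 1 = 65.

65


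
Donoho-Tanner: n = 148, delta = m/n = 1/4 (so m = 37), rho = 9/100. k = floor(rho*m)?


m = 1/4*148 = 37.
rho = 9/100.
rho*m = 9/100*37 = 3.33.
k = floor(3.33) = 3.

3


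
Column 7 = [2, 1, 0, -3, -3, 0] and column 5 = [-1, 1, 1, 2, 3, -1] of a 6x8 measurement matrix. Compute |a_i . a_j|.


Inner product: 2*-1 + 1*1 + 0*1 + -3*2 + -3*3 + 0*-1
Products: [-2, 1, 0, -6, -9, 0]
Sum = -16.
|dot| = 16.

16


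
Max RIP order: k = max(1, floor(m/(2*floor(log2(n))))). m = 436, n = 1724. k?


floor(log2(1724)) = 10.
2*10 = 20.
m/(2*floor(log2(n))) = 436/20 ≈ 21.8.
floor = 21.
k = max(1, 21) = 21.

21


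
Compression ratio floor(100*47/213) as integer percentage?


100*m/n = 100*47/213 ≈ 22.0657.
floor = 22.

22


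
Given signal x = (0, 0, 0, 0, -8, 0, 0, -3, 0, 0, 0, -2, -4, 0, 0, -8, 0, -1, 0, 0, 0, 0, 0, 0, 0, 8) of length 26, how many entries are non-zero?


Non-zero positions: [4, 7, 11, 12, 15, 17, 25].
Sparsity = 7.

7


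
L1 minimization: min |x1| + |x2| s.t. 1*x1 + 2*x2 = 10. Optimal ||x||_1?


Axis intercepts:
  x1 = 10, x2 = 0: L1 = 10
  x1 = 0, x2 = 5: L1 = 5
x* = (0, 5)
||x*||_1 = 5.

5


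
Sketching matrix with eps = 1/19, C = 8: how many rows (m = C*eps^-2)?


1/eps = 19.
(1/eps)^2 = 361.
m = 8*361 = 2888.

2888


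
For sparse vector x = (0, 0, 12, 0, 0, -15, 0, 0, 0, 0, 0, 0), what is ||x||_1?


Non-zero entries: [(2, 12), (5, -15)]
Absolute values: [12, 15]
||x||_1 = sum = 27.

27


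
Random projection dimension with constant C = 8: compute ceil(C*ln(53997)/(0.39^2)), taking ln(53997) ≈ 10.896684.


ln(53997) ≈ 10.896684.
eps^2 = 0.39^2 = 0.1521.
C*ln(N)/eps^2 ≈ 8*10.896684/0.1521 ≈ 573.1326.
m = ceil(573.1326) = 574.

574


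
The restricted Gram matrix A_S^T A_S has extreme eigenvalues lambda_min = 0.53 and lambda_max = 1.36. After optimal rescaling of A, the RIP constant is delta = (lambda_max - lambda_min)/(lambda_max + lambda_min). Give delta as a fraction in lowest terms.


lambda_max - lambda_min = 1.36 - 0.53 = 0.83.
lambda_max + lambda_min = 1.36 + 0.53 = 1.89.
delta = 0.83/1.89 = 83/189.

83/189


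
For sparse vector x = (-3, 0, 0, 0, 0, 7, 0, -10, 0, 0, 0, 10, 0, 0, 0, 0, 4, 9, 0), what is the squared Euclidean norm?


Non-zero entries: [(0, -3), (5, 7), (7, -10), (11, 10), (16, 4), (17, 9)]
Squares: [9, 49, 100, 100, 16, 81]
||x||_2^2 = sum = 355.

355


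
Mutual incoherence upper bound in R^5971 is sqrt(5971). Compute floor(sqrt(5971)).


77^2 = 5929 <= 5971 < 6084 = 78^2, so 77 <= sqrt(5971) < 78.
floor(sqrt(5971)) = 77.

77


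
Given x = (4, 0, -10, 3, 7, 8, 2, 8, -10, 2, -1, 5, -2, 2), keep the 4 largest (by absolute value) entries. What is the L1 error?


Sorted |x_i| descending: [10, 10, 8, 8, 7, 5, 4, 3, 2, 2, 2, 2, 1, 0]
Keep top 4: [10, 10, 8, 8]
Tail entries: [7, 5, 4, 3, 2, 2, 2, 2, 1, 0]
L1 error = sum of tail = 28.

28


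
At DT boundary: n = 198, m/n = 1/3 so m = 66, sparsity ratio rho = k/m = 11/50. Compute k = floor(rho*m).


m = 1/3*198 = 66.
rho = 11/50.
rho*m = 11/50*66 = 14.52.
k = floor(14.52) = 14.

14


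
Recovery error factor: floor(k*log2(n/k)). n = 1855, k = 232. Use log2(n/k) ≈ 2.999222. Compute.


log2(n/k) = log2(1855/232) ≈ 2.999222.
k*log2(n/k) ≈ 232*2.999222 = 695.819504.
floor(695.819504) = 695.

695


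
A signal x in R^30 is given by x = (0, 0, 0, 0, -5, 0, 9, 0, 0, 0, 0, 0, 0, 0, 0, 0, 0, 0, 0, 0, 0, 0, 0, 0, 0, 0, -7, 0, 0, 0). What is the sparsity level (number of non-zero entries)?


Non-zero positions: [4, 6, 26].
Sparsity = 3.

3


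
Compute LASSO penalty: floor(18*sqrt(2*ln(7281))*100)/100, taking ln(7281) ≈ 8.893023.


ln(7281) ≈ 8.893023.
2*ln(n) ≈ 17.786046.
sqrt(2*ln(n)) ≈ sqrt(17.786046) ≈ 4.217351.
lambda ≈ 18*4.217351 = 75.912318.
floor(lambda*100)/100 = 75.91.

75.91


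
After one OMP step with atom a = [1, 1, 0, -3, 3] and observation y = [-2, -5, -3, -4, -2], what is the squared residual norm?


a^T a = 20.
a^T y = -1.
coeff = -1/20 = -1/20.
||r||^2 = 1159/20.

1159/20


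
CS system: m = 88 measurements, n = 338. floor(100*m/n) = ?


100*m/n = 100*88/338 ≈ 26.0355.
floor = 26.

26


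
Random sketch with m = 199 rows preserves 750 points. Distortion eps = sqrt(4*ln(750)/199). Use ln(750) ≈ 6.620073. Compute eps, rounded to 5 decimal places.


ln(750) ≈ 6.620073.
4*ln(N)/m ≈ 4*6.620073/199 ≈ 0.13306679.
eps = sqrt(0.13306679) ≈ 0.3647832 ≈ 0.36478.

0.36478


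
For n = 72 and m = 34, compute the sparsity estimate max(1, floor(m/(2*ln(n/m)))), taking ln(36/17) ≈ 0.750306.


n/m = 72/34 = 36/17.
ln(n/m) ≈ 0.750306.
2*ln(n/m) ≈ 1.500612.
m/(2*ln(n/m)) ≈ 34/1.500612 ≈ 22.6574.
floor = 22.
k_max = max(1, 22) = 22.

22


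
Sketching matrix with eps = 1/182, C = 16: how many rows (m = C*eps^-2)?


1/eps = 182.
(1/eps)^2 = 33124.
m = 16*33124 = 529984.

529984


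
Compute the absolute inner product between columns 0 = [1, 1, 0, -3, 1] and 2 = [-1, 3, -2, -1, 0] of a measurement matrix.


Inner product: 1*-1 + 1*3 + 0*-2 + -3*-1 + 1*0
Products: [-1, 3, 0, 3, 0]
Sum = 5.
|dot| = 5.

5


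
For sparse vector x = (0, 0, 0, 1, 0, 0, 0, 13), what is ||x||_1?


Non-zero entries: [(3, 1), (7, 13)]
Absolute values: [1, 13]
||x||_1 = sum = 14.

14


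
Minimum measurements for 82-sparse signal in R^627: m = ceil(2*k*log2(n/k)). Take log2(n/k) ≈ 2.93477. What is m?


log2(n/k) = log2(627/82) ≈ 2.93477.
2*k*log2(n/k) ≈ 2*82*2.93477 = 481.30228.
m = ceil(481.30228) = 482.

482


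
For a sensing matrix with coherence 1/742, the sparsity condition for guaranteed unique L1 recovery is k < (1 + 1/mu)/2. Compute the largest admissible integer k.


1/mu = 742.
1 + 1/mu = 743.
(1 + 1/mu)/2 = 371.5 is not an integer, so k_max = floor(371.5) = 371.

371


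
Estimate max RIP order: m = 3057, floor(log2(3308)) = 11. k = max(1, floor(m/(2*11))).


floor(log2(3308)) = 11.
2*11 = 22.
m/(2*floor(log2(n))) = 3057/22 ≈ 138.9545.
floor = 138.
k = max(1, 138) = 138.

138


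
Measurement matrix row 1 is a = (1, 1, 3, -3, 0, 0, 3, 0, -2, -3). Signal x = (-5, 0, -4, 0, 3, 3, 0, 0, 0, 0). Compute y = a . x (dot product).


Non-zero terms: ['1*-5', '3*-4', '0*3', '0*3']
Products: [-5, -12, 0, 0]
y = sum = -17.

-17


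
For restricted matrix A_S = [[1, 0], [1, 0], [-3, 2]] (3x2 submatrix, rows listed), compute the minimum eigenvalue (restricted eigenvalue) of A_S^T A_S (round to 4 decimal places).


A_S^T A_S = [[11, -6], [-6, 4]].
trace = 15.
det = 8.
disc = trace^2 - 4*det = 225 - 4*8 = 193.
sqrt(193) ≈ 13.892444.
lam_min = (15 - sqrt(193))/2 ≈ (15 - 13.892444)/2 = 0.553778 ≈ 0.5538.

0.5538


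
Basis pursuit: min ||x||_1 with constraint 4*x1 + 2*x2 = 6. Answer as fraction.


Axis intercepts:
  x1 = 3/2, x2 = 0: L1 = 3/2
  x1 = 0, x2 = 3: L1 = 3
x* = (3/2, 0)
||x*||_1 = 3/2.

3/2


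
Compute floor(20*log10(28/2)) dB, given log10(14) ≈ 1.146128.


||x||/||e|| = 28/2 = 14.
log10(14) ≈ 1.146128.
20*log10(||x||/||e||) ≈ 20*1.146128 = 22.92256.
floor(22.92256) = 22.

22


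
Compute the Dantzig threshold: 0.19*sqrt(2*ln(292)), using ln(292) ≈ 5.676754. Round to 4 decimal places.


ln(292) ≈ 5.676754.
2*ln(n) ≈ 11.353508.
sqrt(2*ln(n)) ≈ sqrt(11.353508) ≈ 3.369497.
threshold ≈ 0.19*3.369497 = 0.64020443 ≈ 0.6402.

0.6402


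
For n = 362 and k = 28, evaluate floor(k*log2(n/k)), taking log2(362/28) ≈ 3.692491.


log2(n/k) = log2(362/28) ≈ 3.692491.
k*log2(n/k) ≈ 28*3.692491 = 103.389748.
floor(103.389748) = 103.

103


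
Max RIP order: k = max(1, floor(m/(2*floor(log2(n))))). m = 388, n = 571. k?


floor(log2(571)) = 9.
2*9 = 18.
m/(2*floor(log2(n))) = 388/18 ≈ 21.5556.
floor = 21.
k = max(1, 21) = 21.

21


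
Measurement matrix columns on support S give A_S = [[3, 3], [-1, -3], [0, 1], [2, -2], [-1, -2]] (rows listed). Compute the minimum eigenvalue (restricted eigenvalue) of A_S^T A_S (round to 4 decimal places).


A_S^T A_S = [[15, 10], [10, 27]].
trace = 42.
det = 305.
disc = trace^2 - 4*det = 1764 - 4*305 = 544.
sqrt(544) ≈ 23.323808.
lam_min = (42 - sqrt(544))/2 ≈ (42 - 23.323808)/2 = 9.338096 ≈ 9.3381.

9.3381


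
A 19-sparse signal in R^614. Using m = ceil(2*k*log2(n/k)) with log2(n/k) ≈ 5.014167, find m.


log2(n/k) = log2(614/19) ≈ 5.014167.
2*k*log2(n/k) ≈ 2*19*5.014167 = 190.538346.
m = ceil(190.538346) = 191.

191


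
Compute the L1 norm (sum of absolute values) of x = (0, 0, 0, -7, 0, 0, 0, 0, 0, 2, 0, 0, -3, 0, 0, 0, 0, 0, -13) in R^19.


Non-zero entries: [(3, -7), (9, 2), (12, -3), (18, -13)]
Absolute values: [7, 2, 3, 13]
||x||_1 = sum = 25.

25


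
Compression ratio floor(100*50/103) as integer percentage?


100*m/n = 100*50/103 ≈ 48.5437.
floor = 48.

48


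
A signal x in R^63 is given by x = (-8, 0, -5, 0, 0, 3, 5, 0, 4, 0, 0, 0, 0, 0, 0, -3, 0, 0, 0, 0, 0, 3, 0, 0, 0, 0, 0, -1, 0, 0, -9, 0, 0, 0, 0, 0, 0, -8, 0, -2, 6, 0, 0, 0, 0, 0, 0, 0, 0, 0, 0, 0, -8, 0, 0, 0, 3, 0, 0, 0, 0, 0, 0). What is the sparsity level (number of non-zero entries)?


Non-zero positions: [0, 2, 5, 6, 8, 15, 21, 27, 30, 37, 39, 40, 52, 56].
Sparsity = 14.

14


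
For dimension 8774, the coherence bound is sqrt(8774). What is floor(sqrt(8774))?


93^2 = 8649 <= 8774 < 8836 = 94^2, so 93 <= sqrt(8774) < 94.
floor(sqrt(8774)) = 93.

93


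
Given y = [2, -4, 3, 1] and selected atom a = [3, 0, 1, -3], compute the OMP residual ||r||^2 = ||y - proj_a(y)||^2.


a^T a = 19.
a^T y = 6.
coeff = 6/19 = 6/19.
||r||^2 = 534/19.

534/19


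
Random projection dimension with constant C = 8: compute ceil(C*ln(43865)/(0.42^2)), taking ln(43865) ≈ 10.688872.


ln(43865) ≈ 10.688872.
eps^2 = 0.42^2 = 0.1764.
C*ln(N)/eps^2 ≈ 8*10.688872/0.1764 ≈ 484.7561.
m = ceil(484.7561) = 485.

485


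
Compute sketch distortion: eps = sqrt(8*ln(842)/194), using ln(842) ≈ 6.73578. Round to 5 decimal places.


ln(842) ≈ 6.73578.
8*ln(N)/m ≈ 8*6.73578/194 ≈ 0.27776412.
eps = sqrt(0.27776412) ≈ 0.5270333 ≈ 0.52703.

0.52703


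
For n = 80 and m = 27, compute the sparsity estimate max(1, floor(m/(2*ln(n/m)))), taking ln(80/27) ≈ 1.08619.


n/m = 80/27.
ln(n/m) ≈ 1.08619.
2*ln(n/m) ≈ 2.17238.
m/(2*ln(n/m)) ≈ 27/2.17238 ≈ 12.4288.
floor = 12.
k_max = max(1, 12) = 12.

12


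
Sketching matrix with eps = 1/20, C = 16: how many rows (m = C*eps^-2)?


1/eps = 20.
(1/eps)^2 = 400.
m = 16*400 = 6400.

6400


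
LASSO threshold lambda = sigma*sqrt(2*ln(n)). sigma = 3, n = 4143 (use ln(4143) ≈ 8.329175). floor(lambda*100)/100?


ln(4143) ≈ 8.329175.
2*ln(n) ≈ 16.65835.
sqrt(2*ln(n)) ≈ sqrt(16.65835) ≈ 4.081464.
lambda ≈ 3*4.081464 = 12.244392.
floor(lambda*100)/100 = 12.24.

12.24


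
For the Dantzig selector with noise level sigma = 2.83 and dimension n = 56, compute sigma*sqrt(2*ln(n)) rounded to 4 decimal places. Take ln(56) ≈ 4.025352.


ln(56) ≈ 4.025352.
2*ln(n) ≈ 8.050704.
sqrt(2*ln(n)) ≈ sqrt(8.050704) ≈ 2.837376.
threshold ≈ 2.83*2.837376 = 8.02977408 ≈ 8.0298.

8.0298


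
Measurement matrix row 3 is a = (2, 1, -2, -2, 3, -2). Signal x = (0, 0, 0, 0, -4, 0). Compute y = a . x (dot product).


Non-zero terms: ['3*-4']
Products: [-12]
y = sum = -12.

-12


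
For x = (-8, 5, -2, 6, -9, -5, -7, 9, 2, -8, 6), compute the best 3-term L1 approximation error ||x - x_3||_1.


Sorted |x_i| descending: [9, 9, 8, 8, 7, 6, 6, 5, 5, 2, 2]
Keep top 3: [9, 9, 8]
Tail entries: [8, 7, 6, 6, 5, 5, 2, 2]
L1 error = sum of tail = 41.

41


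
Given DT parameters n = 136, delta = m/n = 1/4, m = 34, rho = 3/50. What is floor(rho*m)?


m = 1/4*136 = 34.
rho = 3/50.
rho*m = 3/50*34 = 2.04.
k = floor(2.04) = 2.

2


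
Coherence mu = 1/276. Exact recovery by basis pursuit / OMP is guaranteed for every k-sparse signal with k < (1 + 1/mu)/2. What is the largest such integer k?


1/mu = 276.
1 + 1/mu = 277.
(1 + 1/mu)/2 = 138.5 is not an integer, so k_max = floor(138.5) = 138.

138


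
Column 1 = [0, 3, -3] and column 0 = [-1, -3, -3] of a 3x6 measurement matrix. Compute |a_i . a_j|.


Inner product: 0*-1 + 3*-3 + -3*-3
Products: [0, -9, 9]
Sum = 0.
|dot| = 0.

0


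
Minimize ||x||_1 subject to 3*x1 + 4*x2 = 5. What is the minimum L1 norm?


Axis intercepts:
  x1 = 5/3, x2 = 0: L1 = 5/3
  x1 = 0, x2 = 5/4: L1 = 5/4
x* = (0, 5/4)
||x*||_1 = 5/4.

5/4
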